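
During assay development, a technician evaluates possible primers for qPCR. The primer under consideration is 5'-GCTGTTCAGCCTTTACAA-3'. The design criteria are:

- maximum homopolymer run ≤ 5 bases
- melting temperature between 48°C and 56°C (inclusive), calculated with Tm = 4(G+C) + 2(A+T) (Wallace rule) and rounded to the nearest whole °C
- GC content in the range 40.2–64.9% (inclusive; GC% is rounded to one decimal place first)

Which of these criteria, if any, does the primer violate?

Base counts: A=4, T=6, G=3, C=5 (length 18).
homopolymer run: longest run = 3 ✓
Tm: Tm = 2·10 + 4·8 = 52°C ✓
GC content: GC 8/18 = 44.4% ✓

Meets all criteria.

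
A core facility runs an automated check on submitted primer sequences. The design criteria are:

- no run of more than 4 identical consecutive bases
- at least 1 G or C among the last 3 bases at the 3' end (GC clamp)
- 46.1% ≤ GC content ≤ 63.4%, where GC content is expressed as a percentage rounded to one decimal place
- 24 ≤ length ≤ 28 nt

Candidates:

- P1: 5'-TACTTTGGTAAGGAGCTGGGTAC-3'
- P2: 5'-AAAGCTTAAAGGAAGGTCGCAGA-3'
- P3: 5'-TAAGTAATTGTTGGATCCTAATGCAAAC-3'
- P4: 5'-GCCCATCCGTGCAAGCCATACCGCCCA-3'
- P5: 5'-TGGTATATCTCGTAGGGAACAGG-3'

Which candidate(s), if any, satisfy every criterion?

P1 (23 nt, A=5 T=7 G=8 C=3): longest run = 3 ✓; 3' end TAC has 1 G/C ✓; GC 11/23 = 47.8% ✓; length 23, outside 24–28 ✗ — fails.
P2 (23 nt, A=10 T=3 G=7 C=3): longest run = 3 ✓; 3' end AGA has 1 G/C ✓; GC 10/23 = 43.5%, outside 46.1–63.4% ✗; length 23, outside 24–28 ✗ — fails.
P3 (28 nt, A=10 T=9 G=5 C=4): longest run = 3 ✓; 3' end AAC has 1 G/C ✓; GC 9/28 = 32.1%, outside 46.1–63.4% ✗; length 28 ✓ — fails.
P4 (27 nt, A=6 T=3 G=5 C=13): longest run = 3 ✓; 3' end CCA has 2 G/C ✓; GC 18/27 = 66.7%, outside 46.1–63.4% ✗; length 27 ✓ — fails.
P5 (23 nt, A=6 T=6 G=8 C=3): longest run = 3 ✓; 3' end AGG has 2 G/C ✓; GC 11/23 = 47.8% ✓; length 23, outside 24–28 ✗ — fails.

None of the candidates satisfy all criteria.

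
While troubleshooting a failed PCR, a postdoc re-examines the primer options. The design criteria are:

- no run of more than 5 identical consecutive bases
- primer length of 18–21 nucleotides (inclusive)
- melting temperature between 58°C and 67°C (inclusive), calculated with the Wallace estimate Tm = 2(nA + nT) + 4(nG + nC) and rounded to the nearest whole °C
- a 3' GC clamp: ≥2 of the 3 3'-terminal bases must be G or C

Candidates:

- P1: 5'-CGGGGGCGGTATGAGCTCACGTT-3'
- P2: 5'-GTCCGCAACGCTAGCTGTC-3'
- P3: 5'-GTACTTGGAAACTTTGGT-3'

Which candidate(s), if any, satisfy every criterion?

P2 only.

P1 (23 nt, A=3 T=5 G=10 C=5): longest run = 5 ✓; length 23, outside 18–21 ✗; Tm = 2·8 + 4·15 = 76°C, outside 58–67°C ✗; 3' end GTT has 1 G/C, need ≥2 ✗ — fails.
P2 (19 nt, A=3 T=4 G=5 C=7): longest run = 2 ✓; length 19 ✓; Tm = 2·7 + 4·12 = 62°C ✓; 3' end GTC has 2 G/C ✓ — passes.
P3 (18 nt, A=4 T=7 G=5 C=2): longest run = 3 ✓; length 18 ✓; Tm = 2·11 + 4·7 = 50°C, outside 58–67°C ✗; 3' end GGT has 2 G/C ✓ — fails.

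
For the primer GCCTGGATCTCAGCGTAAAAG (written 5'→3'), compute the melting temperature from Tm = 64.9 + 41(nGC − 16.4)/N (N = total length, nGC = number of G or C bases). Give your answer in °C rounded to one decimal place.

Base counts: A=6, T=4, G=6, C=5; G+C = 11, N = 21.
Tm = 64.9 + 41·(11 − 16.4)/21 = 64.9 + -221.40/21 = 54.4°C.

54.4°C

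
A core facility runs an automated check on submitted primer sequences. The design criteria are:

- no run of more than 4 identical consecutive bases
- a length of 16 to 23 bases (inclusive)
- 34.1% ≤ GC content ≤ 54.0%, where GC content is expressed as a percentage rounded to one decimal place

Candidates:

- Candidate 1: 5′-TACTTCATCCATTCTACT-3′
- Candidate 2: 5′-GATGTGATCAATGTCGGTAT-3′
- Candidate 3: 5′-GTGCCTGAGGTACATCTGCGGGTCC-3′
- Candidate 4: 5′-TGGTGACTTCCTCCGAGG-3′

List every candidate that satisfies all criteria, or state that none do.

Candidate 1 (18 nt, A=4 T=8 G=0 C=6): longest run = 2 ✓; length 18 ✓; GC 6/18 = 33.3%, outside 34.1–54.0% ✗ — fails.
Candidate 2 (20 nt, A=5 T=7 G=6 C=2): longest run = 2 ✓; length 20 ✓; GC 8/20 = 40.0% ✓ — passes.
Candidate 3 (25 nt, A=3 T=6 G=9 C=7): longest run = 3 ✓; length 25, outside 16–23 ✗; GC 16/25 = 64.0%, outside 34.1–54.0% ✗ — fails.
Candidate 4 (18 nt, A=2 T=5 G=6 C=5): longest run = 2 ✓; length 18 ✓; GC 11/18 = 61.1%, outside 34.1–54.0% ✗ — fails.

Candidate 2 only.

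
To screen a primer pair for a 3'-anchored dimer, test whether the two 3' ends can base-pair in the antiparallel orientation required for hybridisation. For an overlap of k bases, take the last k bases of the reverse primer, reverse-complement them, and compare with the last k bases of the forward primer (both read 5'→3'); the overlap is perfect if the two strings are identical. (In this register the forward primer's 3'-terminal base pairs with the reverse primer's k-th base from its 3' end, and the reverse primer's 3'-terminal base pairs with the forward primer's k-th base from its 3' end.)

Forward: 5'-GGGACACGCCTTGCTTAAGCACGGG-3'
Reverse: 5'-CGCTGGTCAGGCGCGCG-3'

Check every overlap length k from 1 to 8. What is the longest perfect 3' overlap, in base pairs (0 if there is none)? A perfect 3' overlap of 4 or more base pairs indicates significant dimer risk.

Last 8 bases (5'→3') — forward …AGCACGGG, reverse …GGCGCGCG.
Reverse complement of the reverse primer's last 8 bases: CGCGCGCC; its first k bases are the reverse complement of the reverse primer's last k bases, so a perfect k-base overlap needs the forward primer's last k bases to equal them.
Comparing (forward last k vs required): k=1: G vs C ✗; k=2: GG vs CG ✗; k=3: GGG vs CGC ✗; k=4: CGGG vs CGCG ✗; k=5: ACGGG vs CGCGC ✗; k=6: CACGGG vs CGCGCG ✗; k=7: GCACGGG vs CGCGCGC ✗; k=8: AGCACGGG vs CGCGCGCC ✗.
No overlap length from 1 to 8 is perfect, so the longest perfect 3' overlap is 0.

Longest perfect overlap: 0 complementary base pairs; below the dimer-risk threshold (threshold 4).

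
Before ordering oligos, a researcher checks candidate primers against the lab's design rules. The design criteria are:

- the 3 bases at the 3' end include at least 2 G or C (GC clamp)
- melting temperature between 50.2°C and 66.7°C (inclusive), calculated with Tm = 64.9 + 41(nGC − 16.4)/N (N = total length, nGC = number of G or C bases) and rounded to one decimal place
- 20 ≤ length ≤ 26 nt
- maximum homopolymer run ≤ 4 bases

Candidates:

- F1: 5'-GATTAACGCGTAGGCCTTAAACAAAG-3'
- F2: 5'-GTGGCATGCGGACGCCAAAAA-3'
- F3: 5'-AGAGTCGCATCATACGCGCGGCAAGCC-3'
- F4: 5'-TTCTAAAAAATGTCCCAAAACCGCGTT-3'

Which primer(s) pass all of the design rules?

F1 (26 nt, A=10 T=5 G=6 C=5): 3' end AAG has 1 G/C, need ≥2 ✗; Tm = 64.9 + 41·(11 − 16.4)/26 = 56.4°C ✓; length 26 ✓; longest run = 3 ✓ — fails.
F2 (21 nt, A=7 T=2 G=7 C=5): 3' end AAA has 0 G/C, need ≥2 ✗; Tm = 64.9 + 41·(12 − 16.4)/21 = 56.3°C ✓; length 21 ✓; longest run = 5, exceeds 4 ✗ — fails.
F3 (27 nt, A=7 T=3 G=8 C=9): 3' end GCC has 3 G/C ✓; Tm = 64.9 + 41·(17 − 16.4)/27 = 65.8°C ✓; length 27, outside 20–26 ✗; longest run = 2 ✓ — fails.
F4 (27 nt, A=10 T=7 G=3 C=7): 3' end GTT has 1 G/C, need ≥2 ✗; Tm = 64.9 + 41·(10 − 16.4)/27 = 55.2°C ✓; length 27, outside 20–26 ✗; longest run = 6, exceeds 4 ✗ — fails.

None of the candidates satisfy all criteria.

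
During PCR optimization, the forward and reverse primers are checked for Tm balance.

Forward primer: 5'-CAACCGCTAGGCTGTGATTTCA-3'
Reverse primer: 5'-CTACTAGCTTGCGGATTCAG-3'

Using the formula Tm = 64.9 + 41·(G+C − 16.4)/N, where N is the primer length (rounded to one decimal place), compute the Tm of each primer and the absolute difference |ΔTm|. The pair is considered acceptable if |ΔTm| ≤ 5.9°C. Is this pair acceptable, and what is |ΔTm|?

|ΔTm| = 3.0°C; the pair is acceptable.

Forward: G+C = 11, N = 22 → Tm = 64.9 + 41·(11 − 16.4)/22 = 54.8°C.
Reverse: G+C = 10, N = 20 → Tm = 64.9 + 41·(10 − 16.4)/20 = 51.8°C.
|ΔTm| = |54.8 − 51.8| = 3.0°C, ≤ 5.9°C.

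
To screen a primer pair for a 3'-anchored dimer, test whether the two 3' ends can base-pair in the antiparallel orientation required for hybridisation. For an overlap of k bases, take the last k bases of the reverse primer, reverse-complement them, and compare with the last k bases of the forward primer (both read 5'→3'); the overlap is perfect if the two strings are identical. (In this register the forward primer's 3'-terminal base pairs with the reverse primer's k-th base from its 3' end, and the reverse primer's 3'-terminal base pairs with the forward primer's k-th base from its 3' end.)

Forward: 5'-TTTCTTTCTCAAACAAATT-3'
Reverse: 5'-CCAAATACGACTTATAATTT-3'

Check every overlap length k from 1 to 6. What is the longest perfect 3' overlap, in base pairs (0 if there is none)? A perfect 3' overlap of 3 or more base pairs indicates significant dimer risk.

Last 6 bases (5'→3') — forward …CAAATT, reverse …TAATTT.
Reverse complement of the reverse primer's last 6 bases: AAATTA; its first k bases are the reverse complement of the reverse primer's last k bases, so a perfect k-base overlap needs the forward primer's last k bases to equal them.
Comparing (forward last k vs required): k=1: T vs A ✗; k=2: TT vs AA ✗; k=3: ATT vs AAA ✗; k=4: AATT vs AAAT ✗; k=5: AAATT vs AAATT ✓; k=6: CAAATT vs AAATTA ✗.
Only k = 5 is perfect, so the longest perfect 3' overlap is 5.

Longest perfect overlap: 5 complementary base pairs; significant dimer risk (threshold 3).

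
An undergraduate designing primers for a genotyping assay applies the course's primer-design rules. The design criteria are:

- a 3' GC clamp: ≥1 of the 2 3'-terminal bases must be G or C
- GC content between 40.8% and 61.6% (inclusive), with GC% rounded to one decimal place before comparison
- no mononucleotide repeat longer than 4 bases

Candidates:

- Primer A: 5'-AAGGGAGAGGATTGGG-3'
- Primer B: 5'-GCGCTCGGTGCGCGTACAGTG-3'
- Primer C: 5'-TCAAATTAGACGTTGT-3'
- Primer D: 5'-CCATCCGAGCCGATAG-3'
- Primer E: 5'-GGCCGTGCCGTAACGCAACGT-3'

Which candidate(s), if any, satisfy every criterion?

Primer A (16 nt, A=5 T=2 G=9 C=0): 3' end GG has 2 G/C ✓; GC 9/16 = 56.3% ✓; longest run = 3 ✓ — passes.
Primer B (21 nt, A=2 T=4 G=9 C=6): 3' end TG has 1 G/C ✓; GC 15/21 = 71.4%, outside 40.8–61.6% ✗; longest run = 2 ✓ — fails.
Primer C (16 nt, A=5 T=6 G=3 C=2): 3' end GT has 1 G/C ✓; GC 5/16 = 31.3%, outside 40.8–61.6% ✗; longest run = 3 ✓ — fails.
Primer D (16 nt, A=4 T=2 G=4 C=6): 3' end AG has 1 G/C ✓; GC 10/16 = 62.5%, outside 40.8–61.6% ✗; longest run = 2 ✓ — fails.
Primer E (21 nt, A=4 T=3 G=7 C=7): 3' end GT has 1 G/C ✓; GC 14/21 = 66.7%, outside 40.8–61.6% ✗; longest run = 2 ✓ — fails.

Primer A only.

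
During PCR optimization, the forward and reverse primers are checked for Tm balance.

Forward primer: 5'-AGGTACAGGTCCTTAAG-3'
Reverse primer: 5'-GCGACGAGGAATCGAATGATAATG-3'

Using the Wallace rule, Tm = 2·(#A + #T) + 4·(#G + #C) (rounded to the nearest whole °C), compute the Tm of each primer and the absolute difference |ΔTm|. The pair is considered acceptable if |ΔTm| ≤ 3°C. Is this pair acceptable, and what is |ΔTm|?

Forward: A=5 T=4 G=5 C=3 → Tm = 2·9 + 4·8 = 50°C.
Reverse: A=9 T=4 G=8 C=3 → Tm = 2·13 + 4·11 = 70°C.
|ΔTm| = |50 − 70| = 20°C, > 3°C.

|ΔTm| = 20°C; the pair is not acceptable.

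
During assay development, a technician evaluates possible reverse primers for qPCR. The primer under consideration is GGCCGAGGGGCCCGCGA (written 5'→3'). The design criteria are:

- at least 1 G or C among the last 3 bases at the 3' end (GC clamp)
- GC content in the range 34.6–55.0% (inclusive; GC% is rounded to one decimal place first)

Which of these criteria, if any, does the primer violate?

Base counts: A=2, T=0, G=9, C=6 (length 17).
GC clamp: 3' end CGA has 2 G/C ✓
GC content: GC 15/17 = 88.2%, outside 34.6–55.0% ✗

Fails: GC content.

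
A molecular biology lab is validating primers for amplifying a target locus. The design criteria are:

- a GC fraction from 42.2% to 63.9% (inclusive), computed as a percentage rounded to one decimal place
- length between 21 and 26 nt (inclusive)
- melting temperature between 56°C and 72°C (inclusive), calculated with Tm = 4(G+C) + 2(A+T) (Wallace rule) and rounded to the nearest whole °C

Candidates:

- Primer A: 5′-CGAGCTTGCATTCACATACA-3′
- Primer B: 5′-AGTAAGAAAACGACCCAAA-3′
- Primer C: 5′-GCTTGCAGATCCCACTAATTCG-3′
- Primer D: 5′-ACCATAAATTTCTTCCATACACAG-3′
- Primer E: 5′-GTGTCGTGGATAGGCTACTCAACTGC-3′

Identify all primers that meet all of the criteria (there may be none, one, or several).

Primer C only.

Primer A (20 nt, A=6 T=5 G=3 C=6): GC 9/20 = 45.0% ✓; length 20, outside 21–26 ✗; Tm = 2·11 + 4·9 = 58°C ✓ — fails.
Primer B (19 nt, A=11 T=1 G=3 C=4): GC 7/19 = 36.8%, outside 42.2–63.9% ✗; length 19, outside 21–26 ✗; Tm = 2·12 + 4·7 = 52°C, outside 56–72°C ✗ — fails.
Primer C (22 nt, A=5 T=6 G=4 C=7): GC 11/22 = 50.0% ✓; length 22 ✓; Tm = 2·11 + 4·11 = 66°C ✓ — passes.
Primer D (24 nt, A=9 T=7 G=1 C=7): GC 8/24 = 33.3%, outside 42.2–63.9% ✗; length 24 ✓; Tm = 2·16 + 4·8 = 64°C ✓ — fails.
Primer E (26 nt, A=5 T=7 G=8 C=6): GC 14/26 = 53.8% ✓; length 26 ✓; Tm = 2·12 + 4·14 = 80°C, outside 56–72°C ✗ — fails.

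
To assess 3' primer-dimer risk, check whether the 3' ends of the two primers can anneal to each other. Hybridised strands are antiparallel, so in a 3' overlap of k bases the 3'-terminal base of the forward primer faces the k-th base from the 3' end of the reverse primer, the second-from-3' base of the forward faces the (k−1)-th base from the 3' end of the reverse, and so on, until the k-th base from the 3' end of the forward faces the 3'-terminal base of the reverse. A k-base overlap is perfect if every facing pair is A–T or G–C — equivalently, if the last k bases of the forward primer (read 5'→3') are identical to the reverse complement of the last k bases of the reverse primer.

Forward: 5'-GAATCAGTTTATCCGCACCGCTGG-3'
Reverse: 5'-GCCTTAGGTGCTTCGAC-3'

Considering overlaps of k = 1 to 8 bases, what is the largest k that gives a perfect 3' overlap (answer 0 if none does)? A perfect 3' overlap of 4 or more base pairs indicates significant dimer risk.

Longest perfect overlap: 1 complementary base pair; below the dimer-risk threshold (threshold 4).

Last 8 bases (5'→3') — forward …ACCGCTGG, reverse …GCTTCGAC.
Reverse complement of the reverse primer's last 8 bases: GTCGAAGC; its first k bases are the reverse complement of the reverse primer's last k bases, so a perfect k-base overlap needs the forward primer's last k bases to equal them.
Comparing (forward last k vs required): k=1: G vs G ✓; k=2: GG vs GT ✗; k=3: TGG vs GTC ✗; k=4: CTGG vs GTCG ✗; k=5: GCTGG vs GTCGA ✗; k=6: CGCTGG vs GTCGAA ✗; k=7: CCGCTGG vs GTCGAAG ✗; k=8: ACCGCTGG vs GTCGAAGC ✗.
Only k = 1 is perfect, so the longest perfect 3' overlap is 1.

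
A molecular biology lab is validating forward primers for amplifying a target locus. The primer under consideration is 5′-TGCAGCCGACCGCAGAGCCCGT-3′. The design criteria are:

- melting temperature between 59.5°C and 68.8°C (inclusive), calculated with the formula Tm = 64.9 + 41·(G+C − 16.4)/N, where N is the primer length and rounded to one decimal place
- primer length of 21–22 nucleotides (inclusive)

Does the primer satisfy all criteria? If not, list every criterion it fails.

Base counts: A=4, T=2, G=7, C=9 (length 22).
Tm: Tm = 64.9 + 41·(16 − 16.4)/22 = 64.2°C ✓
length: length 22 ✓

Meets all criteria.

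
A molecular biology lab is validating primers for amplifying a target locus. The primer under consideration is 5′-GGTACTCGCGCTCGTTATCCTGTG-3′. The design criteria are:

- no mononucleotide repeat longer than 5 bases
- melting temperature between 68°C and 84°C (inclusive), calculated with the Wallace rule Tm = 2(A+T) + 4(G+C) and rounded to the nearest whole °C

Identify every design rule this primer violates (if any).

Base counts: A=2, T=8, G=7, C=7 (length 24).
homopolymer run: longest run = 2 ✓
Tm: Tm = 2·10 + 4·14 = 76°C ✓

Meets all criteria.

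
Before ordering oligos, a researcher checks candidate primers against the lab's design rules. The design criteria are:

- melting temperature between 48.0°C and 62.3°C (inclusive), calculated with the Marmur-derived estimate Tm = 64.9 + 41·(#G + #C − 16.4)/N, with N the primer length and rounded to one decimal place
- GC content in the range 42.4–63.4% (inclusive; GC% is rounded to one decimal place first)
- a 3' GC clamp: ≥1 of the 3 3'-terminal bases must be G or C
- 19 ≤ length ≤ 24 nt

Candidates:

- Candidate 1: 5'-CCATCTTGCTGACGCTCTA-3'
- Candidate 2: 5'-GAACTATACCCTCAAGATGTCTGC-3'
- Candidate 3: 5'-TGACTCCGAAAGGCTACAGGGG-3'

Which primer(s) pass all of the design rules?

Candidate 1 (19 nt, A=3 T=6 G=3 C=7): Tm = 64.9 + 41·(10 − 16.4)/19 = 51.1°C ✓; GC 10/19 = 52.6% ✓; 3' end CTA has 1 G/C ✓; length 19 ✓ — passes.
Candidate 2 (24 nt, A=7 T=6 G=4 C=7): Tm = 64.9 + 41·(11 − 16.4)/24 = 55.7°C ✓; GC 11/24 = 45.8% ✓; 3' end TGC has 2 G/C ✓; length 24 ✓ — passes.
Candidate 3 (22 nt, A=6 T=3 G=8 C=5): Tm = 64.9 + 41·(13 − 16.4)/22 = 58.6°C ✓; GC 13/22 = 59.1% ✓; 3' end GGG has 3 G/C ✓; length 22 ✓ — passes.

Candidate 1, Candidate 2 and Candidate 3.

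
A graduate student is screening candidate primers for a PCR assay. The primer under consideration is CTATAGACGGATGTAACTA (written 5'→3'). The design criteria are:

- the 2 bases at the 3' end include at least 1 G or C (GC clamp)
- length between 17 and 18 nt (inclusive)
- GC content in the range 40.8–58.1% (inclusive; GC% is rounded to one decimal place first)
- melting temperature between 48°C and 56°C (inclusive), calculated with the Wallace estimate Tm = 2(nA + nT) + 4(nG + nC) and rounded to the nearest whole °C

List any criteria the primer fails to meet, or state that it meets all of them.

Fails: GC clamp, length, GC content.

Base counts: A=7, T=5, G=4, C=3 (length 19).
GC clamp: 3' end TA has 0 G/C, need ≥1 ✗
length: length 19, outside 17–18 ✗
GC content: GC 7/19 = 36.8%, outside 40.8–58.1% ✗
Tm: Tm = 2·12 + 4·7 = 52°C ✓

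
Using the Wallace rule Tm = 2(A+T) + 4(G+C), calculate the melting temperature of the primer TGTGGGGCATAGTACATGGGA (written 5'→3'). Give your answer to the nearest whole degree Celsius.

64°C

Base counts: A=5, T=5, G=9, C=2 (length 21).
Tm = 2·(5+5) + 4·(9+2) = 2·10 + 4·11 = 20 + 44 = 64°C.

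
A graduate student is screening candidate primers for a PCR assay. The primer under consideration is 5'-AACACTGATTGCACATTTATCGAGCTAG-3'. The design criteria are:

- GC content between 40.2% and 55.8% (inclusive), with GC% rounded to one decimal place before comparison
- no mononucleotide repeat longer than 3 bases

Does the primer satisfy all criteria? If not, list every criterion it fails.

Base counts: A=9, T=8, G=5, C=6 (length 28).
GC content: GC 11/28 = 39.3%, outside 40.2–55.8% ✗
homopolymer run: longest run = 3 ✓

Fails: GC content.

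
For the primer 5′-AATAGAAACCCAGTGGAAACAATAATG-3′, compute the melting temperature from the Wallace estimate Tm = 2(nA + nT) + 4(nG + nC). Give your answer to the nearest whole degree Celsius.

72°C

Base counts: A=14, T=4, G=5, C=4 (length 27).
Tm = 2·(14+4) + 4·(5+4) = 2·18 + 4·9 = 36 + 36 = 72°C.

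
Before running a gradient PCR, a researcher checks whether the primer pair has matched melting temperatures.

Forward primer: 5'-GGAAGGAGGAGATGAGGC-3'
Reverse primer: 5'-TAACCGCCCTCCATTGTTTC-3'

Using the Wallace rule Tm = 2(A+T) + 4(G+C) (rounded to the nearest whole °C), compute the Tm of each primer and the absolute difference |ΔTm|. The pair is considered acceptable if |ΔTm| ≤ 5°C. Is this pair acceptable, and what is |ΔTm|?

Forward: A=6 T=1 G=10 C=1 → Tm = 2·7 + 4·11 = 58°C.
Reverse: A=3 T=7 G=2 C=8 → Tm = 2·10 + 4·10 = 60°C.
|ΔTm| = |58 − 60| = 2°C, ≤ 5°C.

|ΔTm| = 2°C; the pair is acceptable.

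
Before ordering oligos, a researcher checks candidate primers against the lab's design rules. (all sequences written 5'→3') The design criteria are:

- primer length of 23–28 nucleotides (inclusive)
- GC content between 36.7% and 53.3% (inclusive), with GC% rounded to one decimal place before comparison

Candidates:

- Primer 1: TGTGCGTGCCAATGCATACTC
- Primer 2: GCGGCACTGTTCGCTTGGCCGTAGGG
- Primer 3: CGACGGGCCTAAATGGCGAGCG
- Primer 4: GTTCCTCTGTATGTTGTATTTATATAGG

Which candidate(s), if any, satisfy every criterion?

Primer 1 (21 nt, A=4 T=6 G=5 C=6): length 21, outside 23–28 ✗; GC 11/21 = 52.4% ✓ — fails.
Primer 2 (26 nt, A=2 T=6 G=11 C=7): length 26 ✓; GC 18/26 = 69.2%, outside 36.7–53.3% ✗ — fails.
Primer 3 (22 nt, A=5 T=2 G=9 C=6): length 22, outside 23–28 ✗; GC 15/22 = 68.2%, outside 36.7–53.3% ✗ — fails.
Primer 4 (28 nt, A=5 T=14 G=6 C=3): length 28 ✓; GC 9/28 = 32.1%, outside 36.7–53.3% ✗ — fails.

None of the candidates satisfy all criteria.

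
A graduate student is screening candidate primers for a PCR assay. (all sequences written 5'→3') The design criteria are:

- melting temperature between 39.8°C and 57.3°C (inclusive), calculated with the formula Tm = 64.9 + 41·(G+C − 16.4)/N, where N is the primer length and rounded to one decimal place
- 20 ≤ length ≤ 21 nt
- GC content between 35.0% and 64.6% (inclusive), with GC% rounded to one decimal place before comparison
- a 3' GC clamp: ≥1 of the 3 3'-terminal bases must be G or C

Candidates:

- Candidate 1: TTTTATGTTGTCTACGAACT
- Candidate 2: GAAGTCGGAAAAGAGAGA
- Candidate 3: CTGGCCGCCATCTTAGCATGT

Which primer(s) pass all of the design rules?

Candidate 1 (20 nt, A=4 T=10 G=3 C=3): Tm = 64.9 + 41·(6 − 16.4)/20 = 43.6°C ✓; length 20 ✓; GC 6/20 = 30.0%, outside 35.0–64.6% ✗; 3' end ACT has 1 G/C ✓ — fails.
Candidate 2 (18 nt, A=9 T=1 G=7 C=1): Tm = 64.9 + 41·(8 − 16.4)/18 = 45.8°C ✓; length 18, outside 20–21 ✗; GC 8/18 = 44.4% ✓; 3' end AGA has 1 G/C ✓ — fails.
Candidate 3 (21 nt, A=3 T=6 G=5 C=7): Tm = 64.9 + 41·(12 − 16.4)/21 = 56.3°C ✓; length 21 ✓; GC 12/21 = 57.1% ✓; 3' end TGT has 1 G/C ✓ — passes.

Candidate 3 only.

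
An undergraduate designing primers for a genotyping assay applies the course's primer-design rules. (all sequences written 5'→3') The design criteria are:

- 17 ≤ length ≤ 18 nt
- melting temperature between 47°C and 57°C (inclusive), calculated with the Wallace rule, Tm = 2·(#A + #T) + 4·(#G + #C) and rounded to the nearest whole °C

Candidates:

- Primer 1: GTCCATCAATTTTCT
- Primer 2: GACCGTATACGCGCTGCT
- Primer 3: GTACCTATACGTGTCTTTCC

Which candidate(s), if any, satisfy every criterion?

None of the candidates satisfy all criteria.

Primer 1 (15 nt, A=3 T=7 G=1 C=4): length 15, outside 17–18 ✗; Tm = 2·10 + 4·5 = 40°C, outside 47–57°C ✗ — fails.
Primer 2 (18 nt, A=3 T=4 G=5 C=6): length 18 ✓; Tm = 2·7 + 4·11 = 58°C, outside 47–57°C ✗ — fails.
Primer 3 (20 nt, A=3 T=8 G=3 C=6): length 20, outside 17–18 ✗; Tm = 2·11 + 4·9 = 58°C, outside 47–57°C ✗ — fails.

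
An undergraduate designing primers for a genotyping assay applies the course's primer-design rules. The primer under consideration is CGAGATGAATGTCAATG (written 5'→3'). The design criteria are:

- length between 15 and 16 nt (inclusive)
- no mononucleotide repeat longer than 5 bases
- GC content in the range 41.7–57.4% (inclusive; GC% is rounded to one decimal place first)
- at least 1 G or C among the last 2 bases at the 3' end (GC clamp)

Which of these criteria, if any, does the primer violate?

Fails: length, GC content.

Base counts: A=6, T=4, G=5, C=2 (length 17).
length: length 17, outside 15–16 ✗
homopolymer run: longest run = 2 ✓
GC content: GC 7/17 = 41.2%, outside 41.7–57.4% ✗
GC clamp: 3' end TG has 1 G/C ✓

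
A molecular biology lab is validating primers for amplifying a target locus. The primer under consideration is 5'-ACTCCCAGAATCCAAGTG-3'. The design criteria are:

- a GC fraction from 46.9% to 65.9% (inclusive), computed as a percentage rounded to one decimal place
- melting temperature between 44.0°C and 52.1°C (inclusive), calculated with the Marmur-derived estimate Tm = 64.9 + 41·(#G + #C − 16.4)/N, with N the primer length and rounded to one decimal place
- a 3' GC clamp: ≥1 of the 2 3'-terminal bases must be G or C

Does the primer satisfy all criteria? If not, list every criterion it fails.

Meets all criteria.

Base counts: A=6, T=3, G=3, C=6 (length 18).
GC content: GC 9/18 = 50.0% ✓
Tm: Tm = 64.9 + 41·(9 − 16.4)/18 = 48.0°C ✓
GC clamp: 3' end TG has 1 G/C ✓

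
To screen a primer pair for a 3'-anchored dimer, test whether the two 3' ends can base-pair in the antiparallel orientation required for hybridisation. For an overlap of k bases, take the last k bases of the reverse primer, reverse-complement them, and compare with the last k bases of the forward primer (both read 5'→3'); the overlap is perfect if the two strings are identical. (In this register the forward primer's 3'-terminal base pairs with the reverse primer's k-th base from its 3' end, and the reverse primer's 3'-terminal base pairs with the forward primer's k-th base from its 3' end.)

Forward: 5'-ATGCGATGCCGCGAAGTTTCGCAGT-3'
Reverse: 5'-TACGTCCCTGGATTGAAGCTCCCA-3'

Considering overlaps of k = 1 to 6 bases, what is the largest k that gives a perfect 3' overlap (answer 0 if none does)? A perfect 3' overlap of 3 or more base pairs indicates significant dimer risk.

Longest perfect overlap: 1 complementary base pair; below the dimer-risk threshold (threshold 3).

Last 6 bases (5'→3') — forward …CGCAGT, reverse …CTCCCA.
Reverse complement of the reverse primer's last 6 bases: TGGGAG; its first k bases are the reverse complement of the reverse primer's last k bases, so a perfect k-base overlap needs the forward primer's last k bases to equal them.
Comparing (forward last k vs required): k=1: T vs T ✓; k=2: GT vs TG ✗; k=3: AGT vs TGG ✗; k=4: CAGT vs TGGG ✗; k=5: GCAGT vs TGGGA ✗; k=6: CGCAGT vs TGGGAG ✗.
Only k = 1 is perfect, so the longest perfect 3' overlap is 1.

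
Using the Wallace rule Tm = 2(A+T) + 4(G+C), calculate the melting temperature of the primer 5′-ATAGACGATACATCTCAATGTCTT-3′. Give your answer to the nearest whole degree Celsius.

Base counts: A=8, T=8, G=3, C=5 (length 24).
Tm = 2·(8+8) + 4·(3+5) = 2·16 + 4·8 = 32 + 32 = 64°C.

64°C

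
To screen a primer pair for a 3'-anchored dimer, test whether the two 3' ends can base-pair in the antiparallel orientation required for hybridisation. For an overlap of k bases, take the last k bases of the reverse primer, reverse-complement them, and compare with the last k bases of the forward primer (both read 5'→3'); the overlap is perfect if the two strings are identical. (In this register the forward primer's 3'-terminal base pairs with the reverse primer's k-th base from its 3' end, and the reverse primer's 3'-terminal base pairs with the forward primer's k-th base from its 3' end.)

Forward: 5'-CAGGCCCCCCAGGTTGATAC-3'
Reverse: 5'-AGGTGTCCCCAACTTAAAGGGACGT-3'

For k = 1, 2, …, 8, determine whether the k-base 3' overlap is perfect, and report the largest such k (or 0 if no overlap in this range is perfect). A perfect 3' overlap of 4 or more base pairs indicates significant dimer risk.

Longest perfect overlap: 2 complementary base pairs; below the dimer-risk threshold (threshold 4).

Last 8 bases (5'→3') — forward …GTTGATAC, reverse …AGGGACGT.
Reverse complement of the reverse primer's last 8 bases: ACGTCCCT; its first k bases are the reverse complement of the reverse primer's last k bases, so a perfect k-base overlap needs the forward primer's last k bases to equal them.
Comparing (forward last k vs required): k=1: C vs A ✗; k=2: AC vs AC ✓; k=3: TAC vs ACG ✗; k=4: ATAC vs ACGT ✗; k=5: GATAC vs ACGTC ✗; k=6: TGATAC vs ACGTCC ✗; k=7: TTGATAC vs ACGTCCC ✗; k=8: GTTGATAC vs ACGTCCCT ✗.
Only k = 2 is perfect, so the longest perfect 3' overlap is 2.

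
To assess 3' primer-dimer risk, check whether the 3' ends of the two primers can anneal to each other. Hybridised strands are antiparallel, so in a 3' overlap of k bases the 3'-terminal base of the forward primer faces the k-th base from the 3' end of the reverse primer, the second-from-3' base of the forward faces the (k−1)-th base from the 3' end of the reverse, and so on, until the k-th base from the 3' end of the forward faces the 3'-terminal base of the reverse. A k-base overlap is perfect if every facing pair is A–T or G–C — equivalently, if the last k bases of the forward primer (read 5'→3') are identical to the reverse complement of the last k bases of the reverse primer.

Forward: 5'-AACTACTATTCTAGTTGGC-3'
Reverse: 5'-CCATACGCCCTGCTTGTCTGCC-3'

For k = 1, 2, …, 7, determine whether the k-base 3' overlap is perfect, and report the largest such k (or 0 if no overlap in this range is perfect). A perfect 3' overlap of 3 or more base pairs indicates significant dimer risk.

Longest perfect overlap: 3 complementary base pairs; significant dimer risk (threshold 3).

Last 7 bases (5'→3') — forward …AGTTGGC, reverse …GTCTGCC.
Reverse complement of the reverse primer's last 7 bases: GGCAGAC; its first k bases are the reverse complement of the reverse primer's last k bases, so a perfect k-base overlap needs the forward primer's last k bases to equal them.
Comparing (forward last k vs required): k=1: C vs G ✗; k=2: GC vs GG ✗; k=3: GGC vs GGC ✓; k=4: TGGC vs GGCA ✗; k=5: TTGGC vs GGCAG ✗; k=6: GTTGGC vs GGCAGA ✗; k=7: AGTTGGC vs GGCAGAC ✗.
Only k = 3 is perfect, so the longest perfect 3' overlap is 3.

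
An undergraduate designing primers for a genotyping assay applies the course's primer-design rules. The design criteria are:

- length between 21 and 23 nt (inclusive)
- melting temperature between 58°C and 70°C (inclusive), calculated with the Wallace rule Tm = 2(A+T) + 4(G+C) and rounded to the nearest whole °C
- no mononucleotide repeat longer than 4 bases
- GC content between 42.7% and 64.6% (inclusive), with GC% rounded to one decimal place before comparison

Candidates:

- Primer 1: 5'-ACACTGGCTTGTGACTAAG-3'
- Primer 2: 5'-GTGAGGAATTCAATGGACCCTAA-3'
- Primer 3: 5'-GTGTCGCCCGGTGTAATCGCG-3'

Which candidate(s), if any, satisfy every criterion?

Primer 1 (19 nt, A=5 T=5 G=5 C=4): length 19, outside 21–23 ✗; Tm = 2·10 + 4·9 = 56°C, outside 58–70°C ✗; longest run = 2 ✓; GC 9/19 = 47.4% ✓ — fails.
Primer 2 (23 nt, A=8 T=5 G=6 C=4): length 23 ✓; Tm = 2·13 + 4·10 = 66°C ✓; longest run = 3 ✓; GC 10/23 = 43.5% ✓ — passes.
Primer 3 (21 nt, A=2 T=5 G=8 C=6): length 21 ✓; Tm = 2·7 + 4·14 = 70°C ✓; longest run = 3 ✓; GC 14/21 = 66.7%, outside 42.7–64.6% ✗ — fails.

Primer 2 only.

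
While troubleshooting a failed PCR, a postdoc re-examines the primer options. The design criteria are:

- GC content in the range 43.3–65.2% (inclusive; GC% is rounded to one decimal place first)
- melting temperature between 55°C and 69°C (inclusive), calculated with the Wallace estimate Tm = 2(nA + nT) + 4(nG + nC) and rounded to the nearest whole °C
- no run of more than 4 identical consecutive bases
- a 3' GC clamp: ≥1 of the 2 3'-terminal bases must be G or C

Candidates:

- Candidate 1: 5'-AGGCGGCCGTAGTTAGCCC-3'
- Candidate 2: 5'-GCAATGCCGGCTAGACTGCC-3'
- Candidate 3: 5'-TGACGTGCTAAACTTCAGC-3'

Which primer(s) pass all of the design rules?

Candidate 2 and Candidate 3.

Candidate 1 (19 nt, A=3 T=3 G=7 C=6): GC 13/19 = 68.4%, outside 43.3–65.2% ✗; Tm = 2·6 + 4·13 = 64°C ✓; longest run = 3 ✓; 3' end CC has 2 G/C ✓ — fails.
Candidate 2 (20 nt, A=4 T=3 G=6 C=7): GC 13/20 = 65.0% ✓; Tm = 2·7 + 4·13 = 66°C ✓; longest run = 2 ✓; 3' end CC has 2 G/C ✓ — passes.
Candidate 3 (19 nt, A=5 T=5 G=4 C=5): GC 9/19 = 47.4% ✓; Tm = 2·10 + 4·9 = 56°C ✓; longest run = 3 ✓; 3' end GC has 2 G/C ✓ — passes.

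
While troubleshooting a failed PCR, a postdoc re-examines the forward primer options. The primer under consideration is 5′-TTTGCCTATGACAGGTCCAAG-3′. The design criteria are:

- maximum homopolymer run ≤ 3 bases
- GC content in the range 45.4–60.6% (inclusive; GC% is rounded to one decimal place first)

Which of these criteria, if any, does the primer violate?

Meets all criteria.

Base counts: A=5, T=6, G=5, C=5 (length 21).
homopolymer run: longest run = 3 ✓
GC content: GC 10/21 = 47.6% ✓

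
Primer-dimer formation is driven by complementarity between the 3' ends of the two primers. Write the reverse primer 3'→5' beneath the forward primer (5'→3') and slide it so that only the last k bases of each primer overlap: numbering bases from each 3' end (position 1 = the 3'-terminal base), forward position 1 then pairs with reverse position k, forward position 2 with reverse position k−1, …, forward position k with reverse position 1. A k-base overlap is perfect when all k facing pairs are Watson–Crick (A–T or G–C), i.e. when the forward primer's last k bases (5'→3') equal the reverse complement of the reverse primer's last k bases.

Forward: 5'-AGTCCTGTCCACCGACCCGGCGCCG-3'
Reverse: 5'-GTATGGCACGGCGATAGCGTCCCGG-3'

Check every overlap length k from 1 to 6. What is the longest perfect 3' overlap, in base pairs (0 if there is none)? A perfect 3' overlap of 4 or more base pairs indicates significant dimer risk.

Longest perfect overlap: 3 complementary base pairs; below the dimer-risk threshold (threshold 4).

Last 6 bases (5'→3') — forward …GCGCCG, reverse …TCCCGG.
Reverse complement of the reverse primer's last 6 bases: CCGGGA; its first k bases are the reverse complement of the reverse primer's last k bases, so a perfect k-base overlap needs the forward primer's last k bases to equal them.
Comparing (forward last k vs required): k=1: G vs C ✗; k=2: CG vs CC ✗; k=3: CCG vs CCG ✓; k=4: GCCG vs CCGG ✗; k=5: CGCCG vs CCGGG ✗; k=6: GCGCCG vs CCGGGA ✗.
Only k = 3 is perfect, so the longest perfect 3' overlap is 3.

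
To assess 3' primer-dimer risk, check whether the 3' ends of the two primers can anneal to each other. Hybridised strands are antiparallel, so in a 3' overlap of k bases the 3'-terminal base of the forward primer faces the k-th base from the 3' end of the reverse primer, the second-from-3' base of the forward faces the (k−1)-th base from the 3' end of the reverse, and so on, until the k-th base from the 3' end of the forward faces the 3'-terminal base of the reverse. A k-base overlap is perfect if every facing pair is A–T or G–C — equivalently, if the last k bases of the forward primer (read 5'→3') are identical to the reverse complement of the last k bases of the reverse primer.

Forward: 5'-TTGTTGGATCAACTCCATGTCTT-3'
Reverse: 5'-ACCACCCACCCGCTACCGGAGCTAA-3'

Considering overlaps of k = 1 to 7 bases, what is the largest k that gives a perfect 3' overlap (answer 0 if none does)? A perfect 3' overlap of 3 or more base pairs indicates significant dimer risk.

Longest perfect overlap: 2 complementary base pairs; below the dimer-risk threshold (threshold 3).

Last 7 bases (5'→3') — forward …ATGTCTT, reverse …GAGCTAA.
Reverse complement of the reverse primer's last 7 bases: TTAGCTC; its first k bases are the reverse complement of the reverse primer's last k bases, so a perfect k-base overlap needs the forward primer's last k bases to equal them.
Comparing (forward last k vs required): k=1: T vs T ✓; k=2: TT vs TT ✓; k=3: CTT vs TTA ✗; k=4: TCTT vs TTAG ✗; k=5: GTCTT vs TTAGC ✗; k=6: TGTCTT vs TTAGCT ✗; k=7: ATGTCTT vs TTAGCTC ✗.
Perfect overlaps at k = 1, 2; the largest is 2.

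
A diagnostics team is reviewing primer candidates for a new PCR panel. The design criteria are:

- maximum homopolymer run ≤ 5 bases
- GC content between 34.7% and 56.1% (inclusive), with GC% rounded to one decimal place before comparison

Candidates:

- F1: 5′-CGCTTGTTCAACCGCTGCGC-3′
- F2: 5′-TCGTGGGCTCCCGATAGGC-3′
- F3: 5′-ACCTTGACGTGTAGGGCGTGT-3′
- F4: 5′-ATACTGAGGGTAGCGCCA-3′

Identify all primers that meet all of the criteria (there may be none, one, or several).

F1 (20 nt, A=2 T=5 G=5 C=8): longest run = 2 ✓; GC 13/20 = 65.0%, outside 34.7–56.1% ✗ — fails.
F2 (19 nt, A=2 T=4 G=7 C=6): longest run = 3 ✓; GC 13/19 = 68.4%, outside 34.7–56.1% ✗ — fails.
F3 (21 nt, A=3 T=6 G=8 C=4): longest run = 3 ✓; GC 12/21 = 57.1%, outside 34.7–56.1% ✗ — fails.
F4 (18 nt, A=5 T=3 G=6 C=4): longest run = 3 ✓; GC 10/18 = 55.6% ✓ — passes.

F4 only.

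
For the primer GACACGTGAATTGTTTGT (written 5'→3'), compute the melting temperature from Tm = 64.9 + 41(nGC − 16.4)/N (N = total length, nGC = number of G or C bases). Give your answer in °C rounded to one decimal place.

Base counts: A=4, T=7, G=5, C=2; G+C = 7, N = 18.
Tm = 64.9 + 41·(7 − 16.4)/18 = 64.9 + -385.40/18 = 43.5°C.

43.5°C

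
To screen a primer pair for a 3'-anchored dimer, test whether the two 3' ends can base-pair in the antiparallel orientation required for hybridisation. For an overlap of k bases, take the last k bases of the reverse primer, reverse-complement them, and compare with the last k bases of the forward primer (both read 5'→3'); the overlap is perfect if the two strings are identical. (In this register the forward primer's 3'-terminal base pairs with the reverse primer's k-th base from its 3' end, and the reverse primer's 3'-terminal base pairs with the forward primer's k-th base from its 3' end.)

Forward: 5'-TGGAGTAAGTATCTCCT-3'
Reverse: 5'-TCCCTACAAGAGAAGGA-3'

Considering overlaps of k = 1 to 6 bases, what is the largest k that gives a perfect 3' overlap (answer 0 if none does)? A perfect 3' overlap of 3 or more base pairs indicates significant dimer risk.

Last 6 bases (5'→3') — forward …TCTCCT, reverse …GAAGGA.
Reverse complement of the reverse primer's last 6 bases: TCCTTC; its first k bases are the reverse complement of the reverse primer's last k bases, so a perfect k-base overlap needs the forward primer's last k bases to equal them.
Comparing (forward last k vs required): k=1: T vs T ✓; k=2: CT vs TC ✗; k=3: CCT vs TCC ✗; k=4: TCCT vs TCCT ✓; k=5: CTCCT vs TCCTT ✗; k=6: TCTCCT vs TCCTTC ✗.
Perfect overlaps at k = 1, 4; the largest is 4.

Longest perfect overlap: 4 complementary base pairs; significant dimer risk (threshold 3).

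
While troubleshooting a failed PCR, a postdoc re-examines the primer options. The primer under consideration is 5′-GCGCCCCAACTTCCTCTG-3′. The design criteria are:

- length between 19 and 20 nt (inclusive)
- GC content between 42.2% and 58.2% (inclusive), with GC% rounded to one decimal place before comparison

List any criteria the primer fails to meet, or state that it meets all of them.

Base counts: A=2, T=4, G=3, C=9 (length 18).
length: length 18, outside 19–20 ✗
GC content: GC 12/18 = 66.7%, outside 42.2–58.2% ✗

Fails: length, GC content.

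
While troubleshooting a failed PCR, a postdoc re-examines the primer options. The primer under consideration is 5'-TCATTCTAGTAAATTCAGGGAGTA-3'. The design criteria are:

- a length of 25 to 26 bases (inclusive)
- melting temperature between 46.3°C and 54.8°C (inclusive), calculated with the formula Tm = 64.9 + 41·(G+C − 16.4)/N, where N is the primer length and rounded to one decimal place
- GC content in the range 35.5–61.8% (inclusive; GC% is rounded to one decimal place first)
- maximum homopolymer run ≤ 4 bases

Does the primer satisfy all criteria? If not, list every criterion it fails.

Base counts: A=8, T=8, G=5, C=3 (length 24).
length: length 24, outside 25–26 ✗
Tm: Tm = 64.9 + 41·(8 − 16.4)/24 = 50.6°C ✓
GC content: GC 8/24 = 33.3%, outside 35.5–61.8% ✗
homopolymer run: longest run = 3 ✓

Fails: length, GC content.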